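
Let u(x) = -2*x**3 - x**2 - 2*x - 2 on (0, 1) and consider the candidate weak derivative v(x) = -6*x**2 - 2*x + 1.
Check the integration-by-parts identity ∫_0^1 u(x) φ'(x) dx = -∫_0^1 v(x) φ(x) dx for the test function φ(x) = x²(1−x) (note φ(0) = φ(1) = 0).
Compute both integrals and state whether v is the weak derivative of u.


LHS = 7/15, RHS = 13/60. No, v is not the weak derivative of u.

u(x) = -2*x**3 - x**2 - 2*x - 2, classical derivative u'(x) = -6*x**2 - 2*x - 2.
φ(x) = x²(1−x), so φ'(x) = x*(2 - 3*x).
Note φ(0) = φ(1) = 0, so the boundary term u·φ vanishes.
LHS = ∫_0^1 u(x) φ'(x) dx = ∫_0^1 (6*x^5 - x^4 + 4*x^3 + 2*x^2 - 4*x) dx. Term by term:
  ∫_0^1 6*x^5 dx = 1;  ∫_0^1 -x^4 dx = -1/5;  ∫_0^1 4*x^3 dx = 1;
  ∫_0^1 2*x^2 dx = 2/3;  ∫_0^1 -4*x dx = -2.
Sum: 1 − 1/5 + 1 + 2/3 − 2 = 7/15.
So LHS = 7/15.
∫_0^1 v(x) φ(x) dx = ∫_0^1 (6*x^5 - 4*x^4 - 3*x^3 + x^2) dx. Term by term:
  ∫_0^1 6*x^5 dx = 1;  ∫_0^1 -4*x^4 dx = -4/5;  ∫_0^1 -3*x^3 dx = -3/4;
  ∫_0^1 x^2 dx = 1/3.
Sum: 1 − 4/5 − 3/4 + 1/3 = -13/60.
So RHS = -∫_0^1 v(x) φ(x) dx = 13/60.
LHS − RHS = 1/4 ≠ 0, so the identity fails.
(For a valid weak derivative the identity must hold for EVERY test function, in particular this one. The failure shows v is NOT the weak derivative of u.)
Correct weak derivative would be u'(x) = -6*x**2 - 2*x - 2.


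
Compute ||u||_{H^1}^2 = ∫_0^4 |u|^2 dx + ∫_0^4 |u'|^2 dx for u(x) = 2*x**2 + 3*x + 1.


||u||_{H^1}^2 = 37288/15

The H^1 norm (squared) on an interval (0, L) is
  ||u||_{H^1}^2 = ∫_0^L u(x)^2 dx + ∫_0^L u'(x)^2 dx.
Compute u'(x) = 4*x + 3.
Then u(x)^2 = 4*x**4 + 12*x**3 + 13*x**2 + 6*x + 1 and u'(x)^2 = 16*x**2 + 24*x + 9.
Integrate each monomial from 0 to 4 using ∫_0^4 c·x^n dx = c·4^(n+1)/(n+1):
  ∫_0^4 u(x)^2 dx = ∫_0^4 (4*x^4 + 12*x^3 + 13*x^2 + 6*x + 1) dx. Term by term:
    ∫_0^4 4*x^4 dx = 4096/5;  ∫_0^4 12*x^3 dx = 768;  ∫_0^4 13*x^2 dx = 832/3;
    ∫_0^4 6*x dx = 48;  ∫_0^4 1 dx = 4.
  Sum: 4096/5 + 768 + 832/3 + 48 + 4 = 28748/15.
  ∫_0^4 u'(x)^2 dx = ∫_0^4 (16*x^2 + 24*x + 9) dx. Term by term:
    ∫_0^4 16*x^2 dx = 1024/3;  ∫_0^4 24*x dx = 192;  ∫_0^4 9 dx = 36.
  Sum: 1024/3 + 192 + 36 = 1708/3.
Adding: ||u||_{H^1}^2 = 28748/15 + 1708/3 = 37288/15.


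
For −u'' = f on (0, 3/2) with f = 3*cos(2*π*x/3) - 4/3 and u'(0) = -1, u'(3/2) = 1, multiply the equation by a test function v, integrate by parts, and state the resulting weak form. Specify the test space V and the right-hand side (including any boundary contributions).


V = H^1(0, 3/2) (v unrestricted at boundary; u is determined up to an additive constant); weak form: ∫_0^3/2 u'v' dx = ∫_0^3/2 (3*cos(2*π*x/3) - 4/3) v dx + v(3/2) + v(0) for all v ∈ V.

Multiply both sides by a test function v and integrate from 0 to 3/2:
  ∫_0^3/2 −u''(x) v(x) dx = ∫_0^3/2 f(x) v(x) dx.
Integrate the LHS by parts once:
  ∫_0^3/2 −u'' v dx = −[u'(x) v(x)]_0^3/2 + ∫_0^3/2 u'(x) v'(x) dx.
Thus ∫_0^3/2 u'(x) v'(x) dx = ∫_0^3/2 f(x) v(x) dx + [u'(x) v(x)]_0^3/2.
Choose V so that boundary terms are either known or forced to vanish.
u has inhomogeneous Neumann u'(0) = -1, u'(3/2) = 1. [u' v]_0^3/2 = (1)·v(3/2) − (-1)·v(0) = v(3/2) + v(0). Take V = H^1(0, 3/2); boundary term becomes part of RHS.
Weak formulation: find u (satisfying any essential BC) such that ∫_0^3/2 u'(x) v'(x) dx = ∫_0^3/2 f v dx + v(3/2) + v(0) for all v ∈ V (Neumann data are natural BCs: they enter the RHS as boundary terms).
Substituting f(x) = 3*cos(2*π*x/3) - 4/3, the right-hand side is ∫_0^3/2 (3*cos(2*π*x/3) - 4/3) v dx + v(3/2) + v(0).
Compatibility check (pure Neumann): taking v ≡ 1 ∈ V gives 0 = ∫_0^3/2 f dx + (1) − (-1), i.e. ∫_0^3/2 f dx must equal u'(0) − u'(3/2) = -2. Indeed ∫_0^3/2 (3*cos(2*π*x/3) - 4/3) dx = -2, so the data are compatible. The solution is then unique only up to an additive constant (fix it e.g. by requiring ∫_0^3/2 u dx = 0).


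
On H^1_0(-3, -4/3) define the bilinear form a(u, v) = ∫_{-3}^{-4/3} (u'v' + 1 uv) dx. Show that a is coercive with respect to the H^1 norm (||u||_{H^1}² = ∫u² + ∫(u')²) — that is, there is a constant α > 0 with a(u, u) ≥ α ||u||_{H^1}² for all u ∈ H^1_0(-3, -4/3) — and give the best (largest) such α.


α = 1

Coercivity of a(·,·) on H^1_0(-3, -4/3) means a(u, u) ≥ α ||u||_{H^1}² for every u ∈ H^1_0.
The interval has length L = 5/3, and Poincaré/coercivity depend only on L. Here a(u, u) = ∫(u')² + (1)·∫u².
Here c = 1 ≥ 1, so a(u,u) = ∫(u')² + c∫u² ≥ ∫(u')² + ∫u² = ||u||_{H^1}², i.e. α = 1 works. No larger α is possible: a(u,u) ≥ α||u||_{H^1}² means (1−α)∫(u')² ≥ (α−c)∫u², and for the modes u_n = sin(nπ(x−x₀)/L) (x₀ the left endpoint) one has ∫u_n²/∫(u_n')² = (L/(nπ))² → 0, so a(u_n,u_n)/||u_n||_{H^1}² → 1. Hence the optimal constant is α = 1.
Therefore α = 1.


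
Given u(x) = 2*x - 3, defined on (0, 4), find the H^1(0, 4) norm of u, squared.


||u||_{H^1}^2 = 124/3

The H^1 norm (squared) on an interval (0, L) is
  ||u||_{H^1}^2 = ∫_0^L u(x)^2 dx + ∫_0^L u'(x)^2 dx.
Compute u'(x) = 2.
Then u(x)^2 = 4*x**2 - 12*x + 9 and u'(x)^2 = 4.
Integrate each monomial from 0 to 4 using ∫_0^4 c·x^n dx = c·4^(n+1)/(n+1):
  ∫_0^4 u(x)^2 dx = ∫_0^4 (4*x^2 - 12*x + 9) dx. Term by term:
    ∫_0^4 4*x^2 dx = 256/3;  ∫_0^4 -12*x dx = -96;  ∫_0^4 9 dx = 36.
  Sum: 256/3 − 96 + 36 = 76/3.
  ∫_0^4 u'(x)^2 dx = ∫_0^4 (4) dx. Term by term:
    ∫_0^4 4 dx = 16.
Adding: ||u||_{H^1}^2 = 76/3 + 16 = 124/3.


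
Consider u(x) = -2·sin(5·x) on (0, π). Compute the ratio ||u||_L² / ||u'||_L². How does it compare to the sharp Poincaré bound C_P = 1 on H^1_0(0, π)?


||u||_L² / ||u'||_L² = 1/5 < C_P = 1.

u(x) = -2·sin(5·x), so u'(x) = -10*cos(5*x).
Writing u(x) = A·sin(kπx/L) with A = -2 and k = 5, use ∫_0^L sin²(kπx/L) dx = L/2 and ∫_0^L cos²(kπx/L) dx = L/2.
u² = 4·sin²(5·x) and (u')² = 100·cos²(5·x), and each of sin², cos² integrates to L/2 = π/2 over (0, π).
∫_0^π u² dx = 2*π, so ||u||_L² = sqrt(2)*sqrt(π).
∫_0^π (u')² dx = 50*π, so ||u'||_L² = 5*sqrt(2)*sqrt(π).
Ratio ||u||_L² / ||u'||_L² = 1/5.
Sharp Poincaré constant on H^1_0(0, π) is C_P = L/π = 1, achieved by sin(x).
This is the k = 5 harmonic; the ratio L/(kπ) is strictly less than C_P = L/π, consistent with the sharp inequality ||u||_L² ≤ C_P ||u'||_L².


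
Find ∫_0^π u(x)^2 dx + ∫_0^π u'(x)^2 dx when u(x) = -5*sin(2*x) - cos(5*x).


||u||_{H^1(0,π)}^2 = -1040/21 + 151*π/2

u'(x) = 5*sin(5*x) - 10*cos(2*x).
Expand u² and (u')² and integrate term by term on (0, π), using: for integers n ≥ 1, ∫_0^π sin²(nx) dx = ∫_0^π cos²(nx) dx = π/2; for n ≠ n', ∫_0^π sin(nx)sin(n'x) dx = ∫_0^π cos(nx)cos(n'x) dx = 0; and by product-to-sum, ∫_0^π sin(nx)cos(n'x) dx = ½∫_0^π [sin((n+n')x) + sin((n−n')x)] dx, which is 0 when n+n' is even and 2n/(n²−n'²) when n+n' is odd (it need not vanish on (0, π)).
  u² squared terms: (-1)²·∫cos(5x)² dx = 1·π/2 = π/2;  (-5)²·∫sin(2x)² dx = 25·π/2 = 25*π/2.
  u² cross terms: 2·(-1)·(-5)·∫cos(5x)·sin(2x) dx = 10·(-4/21) = -40/21.
  So ∫_0^π u² dx = π/2 + 25*π/2 − 40/21 = -40/21 + 13*π.
  (u')² squared terms: (-10)²·∫cos(2x)² dx = 100·π/2 = 50*π;  (5)²·∫sin(5x)² dx = 25·π/2 = 25*π/2.
  (u')² cross terms: 2·(-10)·(5)·∫cos(2x)·sin(5x) dx = -100·(10/21) = -1000/21.
  So ∫_0^π (u')² dx = 50*π + 25*π/2 − 1000/21 = -1000/21 + 125*π/2.
||u||_{H^1}^2 = (-40/21 + 13*π) + (-1000/21 + 125*π/2) = -1040/21 + 151*π/2.


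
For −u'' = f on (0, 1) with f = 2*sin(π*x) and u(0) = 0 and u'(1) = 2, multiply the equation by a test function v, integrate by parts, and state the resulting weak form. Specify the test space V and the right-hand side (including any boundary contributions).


V = {v ∈ H^1(0, 1) : v(0) = 0} (test functions vanish at x = 0 where u is specified); weak form: ∫_0^1 u'v' dx = ∫_0^1 (2*sin(π*x)) v dx + 2·v(1) for all v ∈ V.

Multiply both sides by a test function v and integrate from 0 to 1:
  ∫_0^1 −u''(x) v(x) dx = ∫_0^1 f(x) v(x) dx.
Integrate the LHS by parts once:
  ∫_0^1 −u'' v dx = −[u'(x) v(x)]_0^1 + ∫_0^1 u'(x) v'(x) dx.
Thus ∫_0^1 u'(x) v'(x) dx = ∫_0^1 f(x) v(x) dx + [u'(x) v(x)]_0^1.
Choose V so that boundary terms are either known or forced to vanish.
Mixed BC: u(0) = 0 (Dirichlet) and u'(1) = 2 (Neumann). Define V = {v ∈ H^1(0, 1) : v(0) = 0}. Then [u' v]_0^1 = u'(1)·v(1) − u'(0)·0 = 2·v(1).
Weak formulation: find u (satisfying any essential BC) such that ∫_0^1 u'(x) v'(x) dx = ∫_0^1 f v dx + 2·v(1) for all v ∈ V (Dirichlet at 0 absorbed into V; Neumann datum at x = 1 contributes the boundary term).
Substituting f(x) = 2*sin(π*x), the right-hand side is ∫_0^1 (2*sin(π*x)) v dx + 2·v(1).


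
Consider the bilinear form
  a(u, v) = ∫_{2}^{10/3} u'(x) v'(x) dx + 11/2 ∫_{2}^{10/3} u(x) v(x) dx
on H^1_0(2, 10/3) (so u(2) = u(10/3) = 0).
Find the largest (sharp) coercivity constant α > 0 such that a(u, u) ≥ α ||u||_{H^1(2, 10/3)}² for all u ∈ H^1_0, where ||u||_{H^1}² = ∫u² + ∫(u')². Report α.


α = 1

Coercivity of a(·,·) on H^1_0(2, 10/3) means a(u, u) ≥ α ||u||_{H^1}² for every u ∈ H^1_0.
The interval has length L = 4/3, and Poincaré/coercivity depend only on L. Here a(u, u) = ∫(u')² + (11/2)·∫u².
Here c = 11/2 ≥ 1, so a(u,u) = ∫(u')² + c∫u² ≥ ∫(u')² + ∫u² = ||u||_{H^1}², i.e. α = 1 works. No larger α is possible: a(u,u) ≥ α||u||_{H^1}² means (1−α)∫(u')² ≥ (α−c)∫u², and for the modes u_n = sin(nπ(x−x₀)/L) (x₀ the left endpoint) one has ∫u_n²/∫(u_n')² = (L/(nπ))² → 0, so a(u_n,u_n)/||u_n||_{H^1}² → 1. Hence the optimal constant is α = 1.
Therefore α = 1.


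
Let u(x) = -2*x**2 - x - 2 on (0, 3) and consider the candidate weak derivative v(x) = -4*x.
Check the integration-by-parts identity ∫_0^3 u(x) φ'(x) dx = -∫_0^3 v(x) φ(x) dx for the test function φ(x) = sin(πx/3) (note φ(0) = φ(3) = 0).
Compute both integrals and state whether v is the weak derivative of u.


LHS = 42/π, RHS = 36/π. No, v is not the weak derivative of u.

u(x) = -2*x**2 - x - 2, classical derivative u'(x) = -4*x - 1.
φ(x) = sin(πx/3), so φ'(x) = π*cos(π*x/3)/3.
Note φ(0) = φ(3) = 0, so the boundary term u·φ vanishes.
LHS = ∫_0^3 u(x) φ'(x) dx = ∫_0^3 (-2*π*x^2*cos(π*x/3)/3 - π*x*cos(π*x/3)/3 - 2*π*cos(π*x/3)/3) dx. Term by term:
  ∫_0^3 -2*π*cos(π*x/3)/3 dx = 0;  ∫_0^3 -2*π*x^2*cos(π*x/3)/3 dx = 36/π;  ∫_0^3 -π*x*cos(π*x/3)/3 dx = 6/π.
Sum: 0 + 36/π + 6/π = 42/π.
So LHS = 42/π.
∫_0^3 v(x) φ(x) dx = ∫_0^3 (-4*x*sin(π*x/3)) dx. Term by term:
  ∫_0^3 -4*x*sin(π*x/3) dx = -36/π.
So RHS = -∫_0^3 v(x) φ(x) dx = 36/π.
LHS − RHS = 6/π ≠ 0, so the identity fails.
(For a valid weak derivative the identity must hold for EVERY test function, in particular this one. The failure shows v is NOT the weak derivative of u.)
Correct weak derivative would be u'(x) = -4*x - 1.


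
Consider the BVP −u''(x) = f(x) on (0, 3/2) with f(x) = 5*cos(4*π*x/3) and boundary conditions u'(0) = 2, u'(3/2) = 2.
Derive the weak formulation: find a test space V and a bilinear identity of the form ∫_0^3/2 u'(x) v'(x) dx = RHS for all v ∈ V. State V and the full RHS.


V = H^1(0, 3/2) (v unrestricted at boundary; u is determined up to an additive constant); weak form: ∫_0^3/2 u'v' dx = ∫_0^3/2 (5*cos(4*π*x/3)) v dx + 2·v(3/2) − 2·v(0) for all v ∈ V.

Multiply both sides by a test function v and integrate from 0 to 3/2:
  ∫_0^3/2 −u''(x) v(x) dx = ∫_0^3/2 f(x) v(x) dx.
Integrate the LHS by parts once:
  ∫_0^3/2 −u'' v dx = −[u'(x) v(x)]_0^3/2 + ∫_0^3/2 u'(x) v'(x) dx.
Thus ∫_0^3/2 u'(x) v'(x) dx = ∫_0^3/2 f(x) v(x) dx + [u'(x) v(x)]_0^3/2.
Choose V so that boundary terms are either known or forced to vanish.
u has inhomogeneous Neumann u'(0) = 2, u'(3/2) = 2. [u' v]_0^3/2 = (2)·v(3/2) − (2)·v(0) = 2·v(3/2) − 2·v(0). Take V = H^1(0, 3/2); boundary term becomes part of RHS.
Weak formulation: find u (satisfying any essential BC) such that ∫_0^3/2 u'(x) v'(x) dx = ∫_0^3/2 f v dx + 2·v(3/2) − 2·v(0) for all v ∈ V (Neumann data are natural BCs: they enter the RHS as boundary terms).
Substituting f(x) = 5*cos(4*π*x/3), the right-hand side is ∫_0^3/2 (5*cos(4*π*x/3)) v dx + 2·v(3/2) − 2·v(0).
Compatibility check (pure Neumann): taking v ≡ 1 ∈ V gives 0 = ∫_0^3/2 f dx + (2) − (2), i.e. ∫_0^3/2 f dx must equal u'(0) − u'(3/2) = 0. Indeed ∫_0^3/2 (5*cos(4*π*x/3)) dx = 0, so the data are compatible. The solution is then unique only up to an additive constant (fix it e.g. by requiring ∫_0^3/2 u dx = 0).


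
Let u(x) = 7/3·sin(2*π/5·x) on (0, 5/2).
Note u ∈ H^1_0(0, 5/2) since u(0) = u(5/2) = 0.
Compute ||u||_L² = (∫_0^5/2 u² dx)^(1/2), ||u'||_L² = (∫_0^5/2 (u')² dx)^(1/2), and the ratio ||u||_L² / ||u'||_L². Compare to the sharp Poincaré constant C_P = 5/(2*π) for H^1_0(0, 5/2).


||u||_L² / ||u'||_L² = 5/(2*π) = C_P.

u(x) = 7/3·sin(2*π/5·x), so u'(x) = 14*π*cos(2*π*x/5)/15.
Writing u(x) = A·sin(kπx/L) with A = 7/3 and k = 1, use ∫_0^L sin²(kπx/L) dx = L/2 and ∫_0^L cos²(kπx/L) dx = L/2.
u² = 49/9·sin²(2*π/5·x) and (u')² = 196*π^2/225·cos²(2*π/5·x), and each of sin², cos² integrates to L/2 = 5/4 over (0, 5/2).
∫_0^5/2 u² dx = 245/36, so ||u||_L² = 7*sqrt(5)/6.
∫_0^5/2 (u')² dx = 49*π^2/45, so ||u'||_L² = 7*sqrt(5)*π/15.
Ratio ||u||_L² / ||u'||_L² = 5/(2*π).
Sharp Poincaré constant on H^1_0(0, 5/2) is C_P = L/π = 5/(2*π), achieved by sin(2*π/5·x).
This is the k = 1 eigenfunction (up to amplitude), so the ratio equals the sharp Poincaré constant exactly.


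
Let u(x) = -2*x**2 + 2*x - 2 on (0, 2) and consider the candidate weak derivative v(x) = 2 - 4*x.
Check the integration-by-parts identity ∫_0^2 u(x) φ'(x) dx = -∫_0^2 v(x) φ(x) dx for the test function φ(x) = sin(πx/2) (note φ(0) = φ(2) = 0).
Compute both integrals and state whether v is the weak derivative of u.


LHS = 8/π, RHS = 8/π. Yes, v = u' weakly.

u(x) = -2*x**2 + 2*x - 2, classical derivative u'(x) = 2 - 4*x.
φ(x) = sin(πx/2), so φ'(x) = π*cos(π*x/2)/2.
Note φ(0) = φ(2) = 0, so the boundary term u·φ vanishes.
LHS = ∫_0^2 u(x) φ'(x) dx = ∫_0^2 (-π*x^2*cos(π*x/2) + π*x*cos(π*x/2) - π*cos(π*x/2)) dx. Term by term:
  ∫_0^2 -π*cos(π*x/2) dx = 0;  ∫_0^2 π*x*cos(π*x/2) dx = -8/π;  ∫_0^2 -π*x^2*cos(π*x/2) dx = 16/π.
Sum: 0 − 8/π + 16/π = 8/π.
So LHS = 8/π.
∫_0^2 v(x) φ(x) dx = ∫_0^2 (-4*x*sin(π*x/2) + 2*sin(π*x/2)) dx. Term by term:
  ∫_0^2 2*sin(π*x/2) dx = 8/π;  ∫_0^2 -4*x*sin(π*x/2) dx = -16/π.
Sum: 8/π − 16/π = -8/π.
So RHS = -∫_0^2 v(x) φ(x) dx = 8/π.
LHS = RHS, so the identity holds for this test φ.
Moreover u is smooth here and v(x) = u'(x) = 2 - 4*x pointwise, so the identity holds for every test function. Hence v is the weak derivative of u.


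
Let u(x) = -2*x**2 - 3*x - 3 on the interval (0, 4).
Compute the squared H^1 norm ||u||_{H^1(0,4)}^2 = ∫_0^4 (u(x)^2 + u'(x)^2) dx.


||u||_{H^1}^2 = 41768/15

The H^1 norm (squared) on an interval (0, L) is
  ||u||_{H^1}^2 = ∫_0^L u(x)^2 dx + ∫_0^L u'(x)^2 dx.
Compute u'(x) = -4*x - 3.
Then u(x)^2 = 4*x**4 + 12*x**3 + 21*x**2 + 18*x + 9 and u'(x)^2 = 16*x**2 + 24*x + 9.
Integrate each monomial from 0 to 4 using ∫_0^4 c·x^n dx = c·4^(n+1)/(n+1):
  ∫_0^4 u(x)^2 dx = ∫_0^4 (4*x^4 + 12*x^3 + 21*x^2 + 18*x + 9) dx. Term by term:
    ∫_0^4 4*x^4 dx = 4096/5;  ∫_0^4 12*x^3 dx = 768;  ∫_0^4 21*x^2 dx = 448;
    ∫_0^4 18*x dx = 144;  ∫_0^4 9 dx = 36.
  Sum: 4096/5 + 768 + 448 + 144 + 36 = 11076/5.
  ∫_0^4 u'(x)^2 dx = ∫_0^4 (16*x^2 + 24*x + 9) dx. Term by term:
    ∫_0^4 16*x^2 dx = 1024/3;  ∫_0^4 24*x dx = 192;  ∫_0^4 9 dx = 36.
  Sum: 1024/3 + 192 + 36 = 1708/3.
Adding: ||u||_{H^1}^2 = 11076/5 + 1708/3 = 41768/15.


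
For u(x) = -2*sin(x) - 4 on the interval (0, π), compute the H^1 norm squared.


||u||_{H^1(0,π)}^2 = 32 + 20*π

u'(x) = -2*cos(x).
Expand u² and (u')² and integrate term by term on (0, π), using: for integers n ≥ 1, ∫_0^π sin²(nx) dx = ∫_0^π cos²(nx) dx = π/2; for n ≠ n', ∫_0^π sin(nx)sin(n'x) dx = ∫_0^π cos(nx)cos(n'x) dx = 0; and by product-to-sum, ∫_0^π sin(nx)cos(n'x) dx = ½∫_0^π [sin((n+n')x) + sin((n−n')x)] dx, which is 0 when n+n' is even and 2n/(n²−n'²) when n+n' is odd (it need not vanish on (0, π)). For the constant mode: ∫_0^π 1 dx = π, ∫_0^π cos(nx) dx = 0, ∫_0^π sin(nx) dx = (1−(−1)^n)/n.
  u² squared terms: (-4)²·∫1 dx = 16·π = 16*π;  (-2)²·∫sin(x)² dx = 4·π/2 = 2*π.
  u² cross terms: 2·(-4)·(-2)·∫1·sin(x) dx = 16·(2) = 32.
  So ∫_0^π u² dx = 16*π + 2*π + 32 = 32 + 18*π.
  (u')² squared terms: (-2)²·∫cos(x)² dx = 4·π/2 = 2*π.
  So ∫_0^π (u')² dx = 2*π.
||u||_{H^1}^2 = (32 + 18*π) + (2*π) = 32 + 20*π.


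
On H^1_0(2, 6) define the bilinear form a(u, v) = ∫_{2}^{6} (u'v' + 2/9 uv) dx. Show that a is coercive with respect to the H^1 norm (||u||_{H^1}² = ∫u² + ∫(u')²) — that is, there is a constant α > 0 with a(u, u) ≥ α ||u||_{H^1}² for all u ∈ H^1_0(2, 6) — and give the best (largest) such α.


α = (32/9 + π^2)/(π^2 + 16)

Coercivity of a(·,·) on H^1_0(2, 6) means a(u, u) ≥ α ||u||_{H^1}² for every u ∈ H^1_0.
The interval has length L = 4, and Poincaré/coercivity depend only on L. Here a(u, u) = ∫(u')² + (2/9)·∫u².
Here 0 < c = 2/9 < 1. The condition a(u,u) ≥ α||u||_{H^1}² reads (1−α)∫(u')² ≥ (α−c)∫u². Any admissible α is ≤ 1 (rapidly oscillating u have ∫u²/∫(u')² → 0), and α = 1 would force 0 ≥ (1−c)∫u², impossible since c < 1; so 1−α > 0. By the sharp Poincaré inequality on H^1_0 of an interval of length L, ∫(u')² ≥ (π/L)²∫u² with equality for the first sine mode sin(π(x−x₀)/L) (x₀ the left endpoint), so the inequality holds for all u iff (1−α)(π/L)² ≥ α − c, i.e. α ≤ ((π/L)² + c)/((π/L)² + 1) = (1 + c(L/π)²)/(1 + (L/π)²). With (π/L)² = π^2/16 and c = 2/9, the largest admissible constant is α = ((π/L)² + c)/((π/L)² + 1).
Simplifying, α = (32/9 + π^2)/(π^2 + 16).


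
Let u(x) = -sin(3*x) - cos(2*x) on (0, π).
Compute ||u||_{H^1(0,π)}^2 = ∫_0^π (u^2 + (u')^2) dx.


||u||_{H^1(0,π)}^2 = 12 + 15*π/2

u'(x) = 2*sin(2*x) - 3*cos(3*x).
Expand u² and (u')² and integrate term by term on (0, π), using: for integers n ≥ 1, ∫_0^π sin²(nx) dx = ∫_0^π cos²(nx) dx = π/2; for n ≠ n', ∫_0^π sin(nx)sin(n'x) dx = ∫_0^π cos(nx)cos(n'x) dx = 0; and by product-to-sum, ∫_0^π sin(nx)cos(n'x) dx = ½∫_0^π [sin((n+n')x) + sin((n−n')x)] dx, which is 0 when n+n' is even and 2n/(n²−n'²) when n+n' is odd (it need not vanish on (0, π)).
  u² squared terms: (-1)²·∫cos(2x)² dx = 1·π/2 = π/2;  (-1)²·∫sin(3x)² dx = 1·π/2 = π/2.
  u² cross terms: 2·(-1)·(-1)·∫cos(2x)·sin(3x) dx = 2·(6/5) = 12/5.
  So ∫_0^π u² dx = π/2 + π/2 + 12/5 = 12/5 + π.
  (u')² squared terms: (-3)²·∫cos(3x)² dx = 9·π/2 = 9*π/2;  (2)²·∫sin(2x)² dx = 4·π/2 = 2*π.
  (u')² cross terms: 2·(-3)·(2)·∫cos(3x)·sin(2x) dx = -12·(-4/5) = 48/5.
  So ∫_0^π (u')² dx = 9*π/2 + 2*π + 48/5 = 48/5 + 13*π/2.
||u||_{H^1}^2 = (12/5 + π) + (48/5 + 13*π/2) = 12 + 15*π/2.


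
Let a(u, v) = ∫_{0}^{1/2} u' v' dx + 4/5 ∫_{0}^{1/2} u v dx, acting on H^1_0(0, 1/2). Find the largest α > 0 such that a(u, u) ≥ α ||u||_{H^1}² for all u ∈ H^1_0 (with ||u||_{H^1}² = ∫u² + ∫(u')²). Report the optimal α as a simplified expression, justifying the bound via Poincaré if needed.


α = 4*(1 + 5*π^2)/(5*(1 + 4*π^2))

Coercivity of a(·,·) on H^1_0(0, 1/2) means a(u, u) ≥ α ||u||_{H^1}² for every u ∈ H^1_0.
The interval has length L = 1/2, and Poincaré/coercivity depend only on L. Here a(u, u) = ∫(u')² + (4/5)·∫u².
Here 0 < c = 4/5 < 1. The condition a(u,u) ≥ α||u||_{H^1}² reads (1−α)∫(u')² ≥ (α−c)∫u². Any admissible α is ≤ 1 (rapidly oscillating u have ∫u²/∫(u')² → 0), and α = 1 would force 0 ≥ (1−c)∫u², impossible since c < 1; so 1−α > 0. By the sharp Poincaré inequality on H^1_0 of an interval of length L, ∫(u')² ≥ (π/L)²∫u² with equality for the first sine mode sin(π(x−x₀)/L) (x₀ the left endpoint), so the inequality holds for all u iff (1−α)(π/L)² ≥ α − c, i.e. α ≤ ((π/L)² + c)/((π/L)² + 1) = (1 + c(L/π)²)/(1 + (L/π)²). With (π/L)² = 4*π^2 and c = 4/5, the largest admissible constant is α = ((π/L)² + c)/((π/L)² + 1).
Simplifying, α = 4*(1 + 5*π^2)/(5*(1 + 4*π^2)).


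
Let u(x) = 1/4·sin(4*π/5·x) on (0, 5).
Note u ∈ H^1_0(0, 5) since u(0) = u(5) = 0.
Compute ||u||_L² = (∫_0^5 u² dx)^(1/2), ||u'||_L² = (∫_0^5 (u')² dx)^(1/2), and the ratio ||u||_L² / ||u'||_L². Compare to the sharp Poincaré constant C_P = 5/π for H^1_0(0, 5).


||u||_L² / ||u'||_L² = 5/(4*π) < C_P = 5/π.

u(x) = 1/4·sin(4*π/5·x), so u'(x) = π*cos(4*π*x/5)/5.
Writing u(x) = A·sin(kπx/L) with A = 1/4 and k = 4, use ∫_0^L sin²(kπx/L) dx = L/2 and ∫_0^L cos²(kπx/L) dx = L/2.
u² = 1/16·sin²(4*π/5·x) and (u')² = π^2/25·cos²(4*π/5·x), and each of sin², cos² integrates to L/2 = 5/2 over (0, 5).
∫_0^5 u² dx = 5/32, so ||u||_L² = sqrt(10)/8.
∫_0^5 (u')² dx = π^2/10, so ||u'||_L² = sqrt(10)*π/10.
Ratio ||u||_L² / ||u'||_L² = 5/(4*π).
Sharp Poincaré constant on H^1_0(0, 5) is C_P = L/π = 5/π, achieved by sin(π/5·x).
This is the k = 4 harmonic; the ratio L/(kπ) is strictly less than C_P = L/π, consistent with the sharp inequality ||u||_L² ≤ C_P ||u'||_L².


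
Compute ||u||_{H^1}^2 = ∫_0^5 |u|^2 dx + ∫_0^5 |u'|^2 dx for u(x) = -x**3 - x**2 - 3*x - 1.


||u||_{H^1}^2 = 654025/21

The H^1 norm (squared) on an interval (0, L) is
  ||u||_{H^1}^2 = ∫_0^L u(x)^2 dx + ∫_0^L u'(x)^2 dx.
Compute u'(x) = -3*x**2 - 2*x - 3.
Then u(x)^2 = x**6 + 2*x**5 + 7*x**4 + 8*x**3 + 11*x**2 + 6*x + 1 and u'(x)^2 = 9*x**4 + 12*x**3 + 22*x**2 + 12*x + 9.
Integrate each monomial from 0 to 5 using ∫_0^5 c·x^n dx = c·5^(n+1)/(n+1):
  ∫_0^5 u(x)^2 dx = ∫_0^5 (x^6 + 2*x^5 + 7*x^4 + 8*x^3 + 11*x^2 + 6*x + 1) dx. Term by term:
    ∫_0^5 x^6 dx = 78125/7;  ∫_0^5 2*x^5 dx = 15625/3;  ∫_0^5 7*x^4 dx = 4375;
    ∫_0^5 8*x^3 dx = 1250;  ∫_0^5 11*x^2 dx = 1375/3;  ∫_0^5 6*x dx = 75;
    ∫_0^5 1 dx = 5.
  Sum: 78125/7 + 15625/3 + 4375 + 1250 + 1375/3 + 75 + 5 = 473180/21.
  ∫_0^5 u'(x)^2 dx = ∫_0^5 (9*x^4 + 12*x^3 + 22*x^2 + 12*x + 9) dx. Term by term:
    ∫_0^5 9*x^4 dx = 5625;  ∫_0^5 12*x^3 dx = 1875;  ∫_0^5 22*x^2 dx = 2750/3;
    ∫_0^5 12*x dx = 150;  ∫_0^5 9 dx = 45.
  Sum: 5625 + 1875 + 2750/3 + 150 + 45 = 25835/3.
Adding: ||u||_{H^1}^2 = 473180/21 + 25835/3 = 654025/21.


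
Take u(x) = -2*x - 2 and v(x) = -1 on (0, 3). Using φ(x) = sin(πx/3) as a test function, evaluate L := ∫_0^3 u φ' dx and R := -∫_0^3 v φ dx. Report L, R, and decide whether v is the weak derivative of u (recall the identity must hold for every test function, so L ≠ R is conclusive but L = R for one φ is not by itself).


LHS = 12/π, RHS = 6/π. No, v is not the weak derivative of u.

u(x) = -2*x - 2, classical derivative u'(x) = -2.
φ(x) = sin(πx/3), so φ'(x) = π*cos(π*x/3)/3.
Note φ(0) = φ(3) = 0, so the boundary term u·φ vanishes.
LHS = ∫_0^3 u(x) φ'(x) dx = ∫_0^3 (-2*π*x*cos(π*x/3)/3 - 2*π*cos(π*x/3)/3) dx. Term by term:
  ∫_0^3 -2*π*cos(π*x/3)/3 dx = 0;  ∫_0^3 -2*π*x*cos(π*x/3)/3 dx = 12/π.
Sum: 0 + 12/π = 12/π.
So LHS = 12/π.
∫_0^3 v(x) φ(x) dx = ∫_0^3 (-sin(π*x/3)) dx. Term by term:
  ∫_0^3 -sin(π*x/3) dx = -6/π.
So RHS = -∫_0^3 v(x) φ(x) dx = 6/π.
LHS − RHS = 6/π ≠ 0, so the identity fails.
(For a valid weak derivative the identity must hold for EVERY test function, in particular this one. The failure shows v is NOT the weak derivative of u.)
Correct weak derivative would be u'(x) = -2.


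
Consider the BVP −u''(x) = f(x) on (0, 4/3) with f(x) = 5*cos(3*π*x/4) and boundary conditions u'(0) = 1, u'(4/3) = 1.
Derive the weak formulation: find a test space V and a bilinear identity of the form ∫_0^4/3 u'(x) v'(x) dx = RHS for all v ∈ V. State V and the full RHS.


V = H^1(0, 4/3) (v unrestricted at boundary; u is determined up to an additive constant); weak form: ∫_0^4/3 u'v' dx = ∫_0^4/3 (5*cos(3*π*x/4)) v dx + v(4/3) − v(0) for all v ∈ V.

Multiply both sides by a test function v and integrate from 0 to 4/3:
  ∫_0^4/3 −u''(x) v(x) dx = ∫_0^4/3 f(x) v(x) dx.
Integrate the LHS by parts once:
  ∫_0^4/3 −u'' v dx = −[u'(x) v(x)]_0^4/3 + ∫_0^4/3 u'(x) v'(x) dx.
Thus ∫_0^4/3 u'(x) v'(x) dx = ∫_0^4/3 f(x) v(x) dx + [u'(x) v(x)]_0^4/3.
Choose V so that boundary terms are either known or forced to vanish.
u has inhomogeneous Neumann u'(0) = 1, u'(4/3) = 1. [u' v]_0^4/3 = (1)·v(4/3) − (1)·v(0) = v(4/3) − v(0). Take V = H^1(0, 4/3); boundary term becomes part of RHS.
Weak formulation: find u (satisfying any essential BC) such that ∫_0^4/3 u'(x) v'(x) dx = ∫_0^4/3 f v dx + v(4/3) − v(0) for all v ∈ V (Neumann data are natural BCs: they enter the RHS as boundary terms).
Substituting f(x) = 5*cos(3*π*x/4), the right-hand side is ∫_0^4/3 (5*cos(3*π*x/4)) v dx + v(4/3) − v(0).
Compatibility check (pure Neumann): taking v ≡ 1 ∈ V gives 0 = ∫_0^4/3 f dx + (1) − (1), i.e. ∫_0^4/3 f dx must equal u'(0) − u'(4/3) = 0. Indeed ∫_0^4/3 (5*cos(3*π*x/4)) dx = 0, so the data are compatible. The solution is then unique only up to an additive constant (fix it e.g. by requiring ∫_0^4/3 u dx = 0).


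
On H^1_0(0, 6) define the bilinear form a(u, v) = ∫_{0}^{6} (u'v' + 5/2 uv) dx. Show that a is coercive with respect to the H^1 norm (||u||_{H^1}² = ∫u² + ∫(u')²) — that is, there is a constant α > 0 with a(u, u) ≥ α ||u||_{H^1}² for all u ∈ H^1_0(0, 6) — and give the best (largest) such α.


α = 1

Coercivity of a(·,·) on H^1_0(0, 6) means a(u, u) ≥ α ||u||_{H^1}² for every u ∈ H^1_0.
The interval has length L = 6, and Poincaré/coercivity depend only on L. Here a(u, u) = ∫(u')² + (5/2)·∫u².
Here c = 5/2 ≥ 1, so a(u,u) = ∫(u')² + c∫u² ≥ ∫(u')² + ∫u² = ||u||_{H^1}², i.e. α = 1 works. No larger α is possible: a(u,u) ≥ α||u||_{H^1}² means (1−α)∫(u')² ≥ (α−c)∫u², and for the modes u_n = sin(nπ(x−x₀)/L) (x₀ the left endpoint) one has ∫u_n²/∫(u_n')² = (L/(nπ))² → 0, so a(u_n,u_n)/||u_n||_{H^1}² → 1. Hence the optimal constant is α = 1.
Therefore α = 1.


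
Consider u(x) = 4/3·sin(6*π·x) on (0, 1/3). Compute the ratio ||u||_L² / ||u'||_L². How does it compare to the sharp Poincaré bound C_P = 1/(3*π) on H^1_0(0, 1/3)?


||u||_L² / ||u'||_L² = 1/(6*π) < C_P = 1/(3*π).

u(x) = 4/3·sin(6*π·x), so u'(x) = 8*π*cos(6*π*x).
Writing u(x) = A·sin(kπx/L) with A = 4/3 and k = 2, use ∫_0^L sin²(kπx/L) dx = L/2 and ∫_0^L cos²(kπx/L) dx = L/2.
u² = 16/9·sin²(6*π·x) and (u')² = 64*π^2·cos²(6*π·x), and each of sin², cos² integrates to L/2 = 1/6 over (0, 1/3).
∫_0^1/3 u² dx = 8/27, so ||u||_L² = 2*sqrt(6)/9.
∫_0^1/3 (u')² dx = 32*π^2/3, so ||u'||_L² = 4*sqrt(6)*π/3.
Ratio ||u||_L² / ||u'||_L² = 1/(6*π).
Sharp Poincaré constant on H^1_0(0, 1/3) is C_P = L/π = 1/(3*π), achieved by sin(3*π·x).
This is the k = 2 harmonic; the ratio L/(kπ) is strictly less than C_P = L/π, consistent with the sharp inequality ||u||_L² ≤ C_P ||u'||_L².


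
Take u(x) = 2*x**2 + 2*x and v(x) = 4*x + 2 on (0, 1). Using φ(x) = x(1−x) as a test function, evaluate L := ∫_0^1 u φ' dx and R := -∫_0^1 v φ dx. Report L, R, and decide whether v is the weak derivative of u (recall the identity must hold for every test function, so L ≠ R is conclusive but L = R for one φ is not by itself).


LHS = -2/3, RHS = -2/3. Yes, v = u' weakly.

u(x) = 2*x**2 + 2*x, classical derivative u'(x) = 4*x + 2.
φ(x) = x(1−x), so φ'(x) = 1 - 2*x.
Note φ(0) = φ(1) = 0, so the boundary term u·φ vanishes.
LHS = ∫_0^1 u(x) φ'(x) dx = ∫_0^1 (-4*x^3 - 2*x^2 + 2*x) dx. Term by term:
  ∫_0^1 -4*x^3 dx = -1;  ∫_0^1 -2*x^2 dx = -2/3;  ∫_0^1 2*x dx = 1.
Sum: -1 − 2/3 + 1 = -2/3.
So LHS = -2/3.
∫_0^1 v(x) φ(x) dx = ∫_0^1 (-4*x^3 + 2*x^2 + 2*x) dx. Term by term:
  ∫_0^1 -4*x^3 dx = -1;  ∫_0^1 2*x^2 dx = 2/3;  ∫_0^1 2*x dx = 1.
Sum: -1 + 2/3 + 1 = 2/3.
So RHS = -∫_0^1 v(x) φ(x) dx = -2/3.
LHS = RHS, so the identity holds for this test φ.
Moreover u is smooth here and v(x) = u'(x) = 4*x + 2 pointwise, so the identity holds for every test function. Hence v is the weak derivative of u.


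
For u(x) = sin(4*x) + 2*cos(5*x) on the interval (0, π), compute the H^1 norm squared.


||u||_{H^1(0,π)}^2 = -832/9 + 121*π/2

u'(x) = -10*sin(5*x) + 4*cos(4*x).
Expand u² and (u')² and integrate term by term on (0, π), using: for integers n ≥ 1, ∫_0^π sin²(nx) dx = ∫_0^π cos²(nx) dx = π/2; for n ≠ n', ∫_0^π sin(nx)sin(n'x) dx = ∫_0^π cos(nx)cos(n'x) dx = 0; and by product-to-sum, ∫_0^π sin(nx)cos(n'x) dx = ½∫_0^π [sin((n+n')x) + sin((n−n')x)] dx, which is 0 when n+n' is even and 2n/(n²−n'²) when n+n' is odd (it need not vanish on (0, π)).
  u² squared terms: (2)²·∫cos(5x)² dx = 4·π/2 = 2*π;  (1)²·∫sin(4x)² dx = 1·π/2 = π/2.
  u² cross terms: 2·(2)·(1)·∫cos(5x)·sin(4x) dx = 4·(-8/9) = -32/9.
  So ∫_0^π u² dx = 2*π + π/2 − 32/9 = -32/9 + 5*π/2.
  (u')² squared terms: (-10)²·∫sin(5x)² dx = 100·π/2 = 50*π;  (4)²·∫cos(4x)² dx = 16·π/2 = 8*π.
  (u')² cross terms: 2·(-10)·(4)·∫sin(5x)·cos(4x) dx = -80·(10/9) = -800/9.
  So ∫_0^π (u')² dx = 50*π + 8*π − 800/9 = -800/9 + 58*π.
||u||_{H^1}^2 = (-32/9 + 5*π/2) + (-800/9 + 58*π) = -832/9 + 121*π/2.


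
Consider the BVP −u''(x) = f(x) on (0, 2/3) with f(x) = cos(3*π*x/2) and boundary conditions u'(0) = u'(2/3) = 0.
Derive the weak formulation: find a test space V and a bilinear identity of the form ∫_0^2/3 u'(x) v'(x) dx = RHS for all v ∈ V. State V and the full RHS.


V = H^1(0, 2/3) (no boundary constraint on v; u is determined up to an additive constant); weak form: ∫_0^2/3 u'v' dx = ∫_0^2/3 (cos(3*π*x/2)) v dx for all v ∈ V.

Multiply both sides by a test function v and integrate from 0 to 2/3:
  ∫_0^2/3 −u''(x) v(x) dx = ∫_0^2/3 f(x) v(x) dx.
Integrate the LHS by parts once:
  ∫_0^2/3 −u'' v dx = −[u'(x) v(x)]_0^2/3 + ∫_0^2/3 u'(x) v'(x) dx.
Thus ∫_0^2/3 u'(x) v'(x) dx = ∫_0^2/3 f(x) v(x) dx + [u'(x) v(x)]_0^2/3.
Choose V so that boundary terms are either known or forced to vanish.
u has homogeneous Neumann: u'(0) = u'(2/3) = 0. So [u' v]_0^2/3 = 0·v(2/3) − 0·v(0) = 0 for any v; take V = H^1(0, 2/3).
Weak formulation: find u (satisfying any essential BC) such that ∫_0^2/3 u'(x) v'(x) dx = ∫_0^2/3 f v dx for all v ∈ V (homogeneous Neumann, so boundary terms vanish).
Substituting f(x) = cos(3*π*x/2), the right-hand side is ∫_0^2/3 (cos(3*π*x/2)) v dx.
Compatibility check (pure Neumann): taking v ≡ 1 ∈ V gives 0 = ∫_0^2/3 f dx + (0) − (0), i.e. ∫_0^2/3 f dx must equal u'(0) − u'(2/3) = 0. Indeed ∫_0^2/3 (cos(3*π*x/2)) dx = 0, so the data are compatible. The solution is then unique only up to an additive constant (fix it e.g. by requiring ∫_0^2/3 u dx = 0).


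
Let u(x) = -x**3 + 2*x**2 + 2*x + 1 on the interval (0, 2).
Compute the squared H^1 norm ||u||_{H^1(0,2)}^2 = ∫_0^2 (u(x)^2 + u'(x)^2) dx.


||u||_{H^1}^2 = 4538/105

The H^1 norm (squared) on an interval (0, L) is
  ||u||_{H^1}^2 = ∫_0^L u(x)^2 dx + ∫_0^L u'(x)^2 dx.
Compute u'(x) = -3*x**2 + 4*x + 2.
Then u(x)^2 = x**6 - 4*x**5 + 6*x**3 + 8*x**2 + 4*x + 1 and u'(x)^2 = 9*x**4 - 24*x**3 + 4*x**2 + 16*x + 4.
Integrate each monomial from 0 to 2 using ∫_0^2 c·x^n dx = c·2^(n+1)/(n+1):
  ∫_0^2 u(x)^2 dx = ∫_0^2 (x^6 - 4*x^5 + 6*x^3 + 8*x^2 + 4*x + 1) dx. Term by term:
    ∫_0^2 x^6 dx = 128/7;  ∫_0^2 -4*x^5 dx = -128/3;  ∫_0^2 6*x^3 dx = 24;
    ∫_0^2 8*x^2 dx = 64/3;  ∫_0^2 4*x dx = 8;  ∫_0^2 1 dx = 2.
  Sum: 128/7 − 128/3 + 24 + 64/3 + 8 + 2 = 650/21.
  ∫_0^2 u'(x)^2 dx = ∫_0^2 (9*x^4 - 24*x^3 + 4*x^2 + 16*x + 4) dx. Term by term:
    ∫_0^2 9*x^4 dx = 288/5;  ∫_0^2 -24*x^3 dx = -96;  ∫_0^2 4*x^2 dx = 32/3;
    ∫_0^2 16*x dx = 32;  ∫_0^2 4 dx = 8.
  Sum: 288/5 − 96 + 32/3 + 32 + 8 = 184/15.
Adding: ||u||_{H^1}^2 = 650/21 + 184/15 = 4538/105.


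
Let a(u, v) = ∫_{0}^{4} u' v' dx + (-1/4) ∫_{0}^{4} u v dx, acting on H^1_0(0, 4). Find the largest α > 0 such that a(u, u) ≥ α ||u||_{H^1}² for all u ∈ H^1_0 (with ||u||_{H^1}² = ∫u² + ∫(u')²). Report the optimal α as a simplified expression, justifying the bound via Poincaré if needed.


α = (-4 + π^2)/(π^2 + 16)

Coercivity of a(·,·) on H^1_0(0, 4) means a(u, u) ≥ α ||u||_{H^1}² for every u ∈ H^1_0.
The interval has length L = 4, and Poincaré/coercivity depend only on L. Here a(u, u) = ∫(u')² + (-1/4)·∫u².
Here c = -1/4 < 0 with |c| < (π/L)² = π^2/16, so coercivity still holds. The condition a(u,u) ≥ α||u||_{H^1}² reads (1−α)∫(u')² ≥ (α−c)∫u². Any admissible α is ≤ 1 (rapidly oscillating u have ∫u²/∫(u')² → 0), and α = 1 would force 0 ≥ (1−c)∫u², impossible since c < 1; so 1−α > 0. By the sharp Poincaré inequality on H^1_0 of an interval of length L, ∫(u')² ≥ (π/L)²∫u² with equality for the first sine mode sin(π(x−x₀)/L) (x₀ the left endpoint), so the inequality holds for all u iff (1−α)(π/L)² ≥ α − c, i.e. α ≤ ((π/L)² + c)/((π/L)² + 1) = (1 + c(L/π)²)/(1 + (L/π)²). (Direct route, valid since c ≤ 0: Poincaré gives c∫u² ≥ c(L/π)²∫(u')², so a(u,u) ≥ (1 + c(L/π)²)∫(u')², while ||u||_{H^1}² ≤ (1 + (L/π)²)∫(u')²; dividing yields the same α.) With (π/L)² = π^2/16 and c = -1/4, the largest admissible constant is α = ((π/L)² + c)/((π/L)² + 1).
Simplifying, α = (-4 + π^2)/(π^2 + 16).


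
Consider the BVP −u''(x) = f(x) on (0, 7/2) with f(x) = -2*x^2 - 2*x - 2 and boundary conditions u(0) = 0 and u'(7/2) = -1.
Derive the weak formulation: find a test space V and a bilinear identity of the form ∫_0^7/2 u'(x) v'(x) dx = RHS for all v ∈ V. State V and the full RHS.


V = {v ∈ H^1(0, 7/2) : v(0) = 0} (test functions vanish at x = 0 where u is specified); weak form: ∫_0^7/2 u'v' dx = ∫_0^7/2 (-2*x^2 - 2*x - 2) v dx − v(7/2) for all v ∈ V.

Multiply both sides by a test function v and integrate from 0 to 7/2:
  ∫_0^7/2 −u''(x) v(x) dx = ∫_0^7/2 f(x) v(x) dx.
Integrate the LHS by parts once:
  ∫_0^7/2 −u'' v dx = −[u'(x) v(x)]_0^7/2 + ∫_0^7/2 u'(x) v'(x) dx.
Thus ∫_0^7/2 u'(x) v'(x) dx = ∫_0^7/2 f(x) v(x) dx + [u'(x) v(x)]_0^7/2.
Choose V so that boundary terms are either known or forced to vanish.
Mixed BC: u(0) = 0 (Dirichlet) and u'(7/2) = -1 (Neumann). Define V = {v ∈ H^1(0, 7/2) : v(0) = 0}. Then [u' v]_0^7/2 = u'(7/2)·v(7/2) − u'(0)·0 = − v(7/2).
Weak formulation: find u (satisfying any essential BC) such that ∫_0^7/2 u'(x) v'(x) dx = ∫_0^7/2 f v dx − v(7/2) for all v ∈ V (Dirichlet at 0 absorbed into V; Neumann datum at x = 7/2 contributes the boundary term).
Substituting f(x) = -2*x^2 - 2*x - 2, the right-hand side is ∫_0^7/2 (-2*x^2 - 2*x - 2) v dx − v(7/2).


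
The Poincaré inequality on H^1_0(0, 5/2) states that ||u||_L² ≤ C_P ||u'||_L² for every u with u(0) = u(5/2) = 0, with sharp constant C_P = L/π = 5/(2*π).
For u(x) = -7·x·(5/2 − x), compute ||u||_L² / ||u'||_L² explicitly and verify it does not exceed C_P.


||u||_L² / ||u'||_L² = sqrt(10)/4 < C_P = 5/(2*π).

u(x) = -7·x·(5/2 − x), so u'(x) = 14*x - 35/2.
u(x) = -7·x·(5/2 − x) vanishes at x = 0 and x = 5/2, so u ∈ H^1_0(0, 5/2). Differentiate via the product rule and integrate the resulting polynomials term by term.
  ∫_0^5/2 u² dx = ∫_0^5/2 (49*x^4 - 245*x^3 + 1225*x^2/4) dx. Term by term:
    ∫_0^5/2 49*x^4 dx = 30625/32;  ∫_0^5/2 -245*x^3 dx = -153125/64;  ∫_0^5/2 1225*x^2/4 dx = 153125/96.
  Sum: 30625/32 − 153125/64 + 153125/96 = 30625/192.
  ∫_0^5/2 (u')² dx = ∫_0^5/2 (196*x^2 - 490*x + 1225/4) dx. Term by term:
    ∫_0^5/2 196*x^2 dx = 6125/6;  ∫_0^5/2 -490*x dx = -6125/4;  ∫_0^5/2 1225/4 dx = 6125/8.
  Sum: 6125/6 − 6125/4 + 6125/8 = 6125/24.
∫_0^5/2 u² dx = 30625/192, so ||u||_L² = 175*sqrt(3)/24.
∫_0^5/2 (u')² dx = 6125/24, so ||u'||_L² = 35*sqrt(30)/12.
Ratio ||u||_L² / ||u'||_L² = sqrt(10)/4.
Sharp Poincaré constant on H^1_0(0, 5/2) is C_P = L/π = 5/(2*π), achieved by sin(2*π/5·x).
A polynomial bump cannot attain the sharp Poincaré constant (only the first sine eigenfunction does), so the ratio is strictly less than C_P, consistent with ||u||_L² ≤ C_P ||u'||_L².


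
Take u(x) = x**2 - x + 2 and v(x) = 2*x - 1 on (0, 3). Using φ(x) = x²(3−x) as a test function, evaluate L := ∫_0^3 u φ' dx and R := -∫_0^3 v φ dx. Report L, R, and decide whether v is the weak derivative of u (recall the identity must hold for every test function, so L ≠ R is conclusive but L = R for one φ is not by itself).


LHS = -351/20, RHS = -351/20. Yes, v = u' weakly.

u(x) = x**2 - x + 2, classical derivative u'(x) = 2*x - 1.
φ(x) = x²(3−x), so φ'(x) = 3*x*(2 - x).
Note φ(0) = φ(3) = 0, so the boundary term u·φ vanishes.
LHS = ∫_0^3 u(x) φ'(x) dx = ∫_0^3 (-3*x^4 + 9*x^3 - 12*x^2 + 12*x) dx. Term by term:
  ∫_0^3 -3*x^4 dx = -729/5;  ∫_0^3 9*x^3 dx = 729/4;  ∫_0^3 -12*x^2 dx = -108;
  ∫_0^3 12*x dx = 54.
Sum: -729/5 + 729/4 − 108 + 54 = -351/20.
So LHS = -351/20.
∫_0^3 v(x) φ(x) dx = ∫_0^3 (-2*x^4 + 7*x^3 - 3*x^2) dx. Term by term:
  ∫_0^3 -2*x^4 dx = -486/5;  ∫_0^3 7*x^3 dx = 567/4;  ∫_0^3 -3*x^2 dx = -27.
Sum: -486/5 + 567/4 − 27 = 351/20.
So RHS = -∫_0^3 v(x) φ(x) dx = -351/20.
LHS = RHS, so the identity holds for this test φ.
Moreover u is smooth here and v(x) = u'(x) = 2*x - 1 pointwise, so the identity holds for every test function. Hence v is the weak derivative of u.


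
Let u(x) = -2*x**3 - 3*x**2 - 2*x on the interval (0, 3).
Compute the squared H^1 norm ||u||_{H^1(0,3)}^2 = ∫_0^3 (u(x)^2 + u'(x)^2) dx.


||u||_{H^1}^2 = 268818/35

The H^1 norm (squared) on an interval (0, L) is
  ||u||_{H^1}^2 = ∫_0^L u(x)^2 dx + ∫_0^L u'(x)^2 dx.
Compute u'(x) = -6*x**2 - 6*x - 2.
Then u(x)^2 = 4*x**6 + 12*x**5 + 17*x**4 + 12*x**3 + 4*x**2 and u'(x)^2 = 36*x**4 + 72*x**3 + 60*x**2 + 24*x + 4.
Integrate each monomial from 0 to 3 using ∫_0^3 c·x^n dx = c·3^(n+1)/(n+1):
  ∫_0^3 u(x)^2 dx = ∫_0^3 (4*x^6 + 12*x^5 + 17*x^4 + 12*x^3 + 4*x^2) dx. Term by term:
    ∫_0^3 4*x^6 dx = 8748/7;  ∫_0^3 12*x^5 dx = 1458;  ∫_0^3 17*x^4 dx = 4131/5;
    ∫_0^3 12*x^3 dx = 243;  ∫_0^3 4*x^2 dx = 36.
  Sum: 8748/7 + 1458 + 4131/5 + 243 + 36 = 133452/35.
  ∫_0^3 u'(x)^2 dx = ∫_0^3 (36*x^4 + 72*x^3 + 60*x^2 + 24*x + 4) dx. Term by term:
    ∫_0^3 36*x^4 dx = 8748/5;  ∫_0^3 72*x^3 dx = 1458;  ∫_0^3 60*x^2 dx = 540;
    ∫_0^3 24*x dx = 108;  ∫_0^3 4 dx = 12.
  Sum: 8748/5 + 1458 + 540 + 108 + 12 = 19338/5.
Adding: ||u||_{H^1}^2 = 133452/35 + 19338/5 = 268818/35.


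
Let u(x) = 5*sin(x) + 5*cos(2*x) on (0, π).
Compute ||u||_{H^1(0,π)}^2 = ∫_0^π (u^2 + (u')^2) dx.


||u||_{H^1(0,π)}^2 = -500/3 + 175*π/2

u'(x) = -10*sin(2*x) + 5*cos(x).
Expand u² and (u')² and integrate term by term on (0, π), using: for integers n ≥ 1, ∫_0^π sin²(nx) dx = ∫_0^π cos²(nx) dx = π/2; for n ≠ n', ∫_0^π sin(nx)sin(n'x) dx = ∫_0^π cos(nx)cos(n'x) dx = 0; and by product-to-sum, ∫_0^π sin(nx)cos(n'x) dx = ½∫_0^π [sin((n+n')x) + sin((n−n')x)] dx, which is 0 when n+n' is even and 2n/(n²−n'²) when n+n' is odd (it need not vanish on (0, π)).
  u² squared terms: (5)²·∫cos(2x)² dx = 25·π/2 = 25*π/2;  (5)²·∫sin(x)² dx = 25·π/2 = 25*π/2.
  u² cross terms: 2·(5)·(5)·∫cos(2x)·sin(x) dx = 50·(-2/3) = -100/3.
  So ∫_0^π u² dx = 25*π/2 + 25*π/2 − 100/3 = -100/3 + 25*π.
  (u')² squared terms: (-10)²·∫sin(2x)² dx = 100·π/2 = 50*π;  (5)²·∫cos(x)² dx = 25·π/2 = 25*π/2.
  (u')² cross terms: 2·(-10)·(5)·∫sin(2x)·cos(x) dx = -100·(4/3) = -400/3.
  So ∫_0^π (u')² dx = 50*π + 25*π/2 − 400/3 = -400/3 + 125*π/2.
||u||_{H^1}^2 = (-100/3 + 25*π) + (-400/3 + 125*π/2) = -500/3 + 175*π/2.
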